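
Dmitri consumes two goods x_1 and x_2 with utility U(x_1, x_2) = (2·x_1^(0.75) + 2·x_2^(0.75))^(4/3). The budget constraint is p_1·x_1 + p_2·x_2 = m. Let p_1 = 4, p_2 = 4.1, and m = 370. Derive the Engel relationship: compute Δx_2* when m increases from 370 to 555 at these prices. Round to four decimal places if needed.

Δx_2* = 21.7257

Substitute x_2 = (x_2/x_1)·x_1 into the budget: x_1* = m/(p_1 + p_2·(x_2/x_1)).
Numerically x_2/x_1 = 0.905951, so x_1* = 370/(4 + 4.1·0.905951) = 47.9623 and x_2* = 0.905951·47.9623 = 43.4514.
At m' = 555: x_2* = 65.1772. Change: 65.1772 − 43.4514 = 21.7257.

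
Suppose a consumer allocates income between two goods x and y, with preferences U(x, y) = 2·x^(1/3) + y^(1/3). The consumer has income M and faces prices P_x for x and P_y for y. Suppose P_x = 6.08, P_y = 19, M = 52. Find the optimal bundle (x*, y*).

x* = 7.1272, y* = 0.4561

MU_x ∝ 2·x^(-2/3), MU_y ∝ y^(-2/3), so MRS = 2·(y/x)^(2/3) = P_x/P_y.
Solve for the ratio: y/x = [(1/2)·P_x/P_y]^(1.5).
Substitute y = (y/x)·x into the budget: x* = M/(P_x + P_y·(y/x)).
Numerically y/x = 0.064, so x* = 52/(6.08 + 19·0.064) = 7.1272 and y* = 0.064·7.1272 = 0.4561.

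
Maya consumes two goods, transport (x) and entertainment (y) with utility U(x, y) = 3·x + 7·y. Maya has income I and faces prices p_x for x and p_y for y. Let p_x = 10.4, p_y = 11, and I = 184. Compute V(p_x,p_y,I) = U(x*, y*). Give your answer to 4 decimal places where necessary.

Perfect substitutes: compare marginal utility per dollar. 3/p_x vs 7/p_y → 0.2885 vs 0.6364.
y gives more utility per dollar, so spend all income on y: y* = I/p_y, x* = 0.
Numerically: x* = 0, y* = 16.7273.
Utility at the optimum: U(0, 16.7273) = 117.0909.

V = 117.0909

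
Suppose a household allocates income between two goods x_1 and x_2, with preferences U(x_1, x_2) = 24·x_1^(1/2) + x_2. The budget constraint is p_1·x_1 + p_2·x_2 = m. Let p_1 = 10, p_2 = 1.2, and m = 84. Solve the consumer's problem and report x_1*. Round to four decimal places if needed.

x_1* = 2.0736

Solve: √x_1 = 12·p_2/p_1, so x_1*(p_1,p_2) = (12·p_2/p_1)², and x_2* = (m − p_1·x_1*)/p_2.
Plugging in: x_1* = (12·1.2/10)² = 2.0736.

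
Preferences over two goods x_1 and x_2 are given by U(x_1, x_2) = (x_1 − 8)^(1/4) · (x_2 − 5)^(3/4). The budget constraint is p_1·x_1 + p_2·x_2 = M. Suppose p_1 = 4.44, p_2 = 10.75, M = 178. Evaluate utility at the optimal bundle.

V = 5.8674

Substituting into the budget: x_1* = 8 + 0.25·(M − 8·p_1 − 5·p_2)/p_1, and x_2* = 5 + 0.75·(…)/p_2.
Discretionary income = 178 − 8·4.44 − 5·10.75 = 88.73; x_1* = 8 + 0.25·88.73/4.44 = 12.9961; x_2* = 5 + 0.75·88.73/10.75 = 11.1905.
Utility at the optimum: U(12.9961, 11.1905) = 5.8674.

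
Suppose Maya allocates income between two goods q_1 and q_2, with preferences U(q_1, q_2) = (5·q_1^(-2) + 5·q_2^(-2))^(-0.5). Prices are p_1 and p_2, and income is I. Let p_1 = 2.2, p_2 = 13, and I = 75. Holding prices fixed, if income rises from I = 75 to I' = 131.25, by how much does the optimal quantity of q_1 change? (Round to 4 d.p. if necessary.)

MU_q_1 ∝ 5·q_1^(-3), MU_q_2 ∝ 5·q_2^(-3), so MRS = (q_2/q_1)^(3) = p_1/p_2.
Hence q_2/q_1 = (p_1/p_2)^(1/(3)), i.e. raised to the 1/3 power.
Substitute q_2 = (q_2/q_1)·q_1 into the budget: q_1* = I/(p_1 + p_2·(q_2/q_1)).
Numerically q_2/q_1 = 0.553129, so q_1* = 75/(2.2 + 13·0.553129) = 7.9866.
At I' = 131.25: q_1* = 13.9766. Change: 13.9766 − 7.9866 = 5.99.

Δq_1* = 5.99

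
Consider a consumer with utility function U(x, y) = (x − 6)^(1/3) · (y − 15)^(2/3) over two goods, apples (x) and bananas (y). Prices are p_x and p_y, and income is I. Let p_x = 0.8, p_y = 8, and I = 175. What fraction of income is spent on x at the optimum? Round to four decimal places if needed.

MRS = (1/2)·(y−15)/(x−6). Tangency with p_x/p_y gives y−15 = 2·(p_x/p_y)·(x−6).
Substituting into the budget: x* = 6 + 1/3·(I − 6·p_x − 15·p_y)/p_x, and y* = 15 + 2/3·(…)/p_y.
Discretionary income = 175 − 6·0.8 − 15·8 = 50.2; x* = 6 + 1/3·50.2/0.8 = 26.9167; y* = 15 + 2/3·50.2/8 = 19.1833.
Expenditure on x: 0.8·26.9167 = 21.5333; share = 0.123.

share on x = 0.123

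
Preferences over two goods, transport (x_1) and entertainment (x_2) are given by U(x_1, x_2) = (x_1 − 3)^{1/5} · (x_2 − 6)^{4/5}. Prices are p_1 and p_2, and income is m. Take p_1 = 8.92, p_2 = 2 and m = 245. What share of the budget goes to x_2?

Let x_1' = x_1−3, x_2' = x_2−6. MRS = (1/4)·x_2'/x_1' = p_1/p_2.
Substituting into the budget: x_1* = 3 + 0.2·(m − 3·p_1 − 6·p_2)/p_1, and x_2* = 6 + 0.8·(…)/p_2.
Discretionary income = 245 − 3·8.92 − 6·2 = 206.24; x_1* = 3 + 0.2·206.24/8.92 = 7.6242; x_2* = 6 + 0.8·206.24/2 = 88.496.
Expenditure on x_2: 2·88.496 = 176.992; share = 0.7224.

share on x_2 = 0.7224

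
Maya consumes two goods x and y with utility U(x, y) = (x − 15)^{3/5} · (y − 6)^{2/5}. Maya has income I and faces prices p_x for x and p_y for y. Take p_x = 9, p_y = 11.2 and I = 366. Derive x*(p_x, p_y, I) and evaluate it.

MRS = (3/2)·(y−6)/(x−15). Tangency with p_x/p_y gives y−6 = (2/3)·(p_x/p_y)·(x−15).
Substituting into the budget: x* = 15 + 0.6·(I − 15·p_x − 6·p_y)/p_x, and y* = 6 + 0.4·(…)/p_y.
Discretionary income = 366 − 15·9 − 6·11.2 = 163.8; x* = 15 + 0.6·163.8/9 = 25.92.

x* = 25.92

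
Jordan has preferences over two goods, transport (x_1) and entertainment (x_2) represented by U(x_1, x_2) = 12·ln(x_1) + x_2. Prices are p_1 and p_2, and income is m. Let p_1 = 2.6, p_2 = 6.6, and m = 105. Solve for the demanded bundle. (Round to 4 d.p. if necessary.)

x_1* = 30.4615, x_2* = 3.9091

So x_1*(p_1,p_2) = 12·p_2/p_1, independent of income; and x_2* = (m − 12·p_2)/p_2.
At the given prices: x_1* = 12·6.6/2.6 = 30.4615, and x_2* = 3.9091.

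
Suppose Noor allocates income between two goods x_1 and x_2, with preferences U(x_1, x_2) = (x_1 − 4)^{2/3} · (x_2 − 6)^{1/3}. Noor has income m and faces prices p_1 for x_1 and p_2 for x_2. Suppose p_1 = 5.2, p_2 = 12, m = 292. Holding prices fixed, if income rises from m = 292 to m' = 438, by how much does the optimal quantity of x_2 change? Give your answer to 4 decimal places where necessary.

Δx_2* = 4.0556

Let x_1' = x_1−4, x_2' = x_2−6. MRS = 2·x_2'/x_1' = p_1/p_2.
Substituting into the budget: x_1* = 4 + 2/3·(m − 4·p_1 − 6·p_2)/p_1, and x_2* = 6 + 1/3·(…)/p_2.
Discretionary income = 292 − 4·5.2 − 6·12 = 199.2; x_2* = 6 + 1/3·199.2/12 = 11.5333.
At m' = 438: x_2* = 15.5889. Change: 15.5889 − 11.5333 = 4.0556.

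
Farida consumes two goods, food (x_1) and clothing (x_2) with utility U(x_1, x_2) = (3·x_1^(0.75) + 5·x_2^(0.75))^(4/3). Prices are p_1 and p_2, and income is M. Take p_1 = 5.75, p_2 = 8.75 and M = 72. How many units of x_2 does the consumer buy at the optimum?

x_2* = 5.6488

MU_x_1 ∝ 3·x_1^(-0.25), MU_x_2 ∝ 5·x_2^(-0.25), so MRS = (3/5)·(x_2/x_1)^(0.25) = p_1/p_2.
Hence x_2/x_1 = ((5/3)·p_1/p_2)^(1/(0.25)), i.e. raised to the 4 power.
With the ratio pinned down, the budget gives x_1* = M/(p_1 + p_2·(x_2/x_1)) and x_2* = (x_2/x_1)·x_1*.
Numerically x_2/x_1 = 1.438912, so x_1* = 72/(5.75 + 8.75·1.438912) = 3.9257 and x_2* = 1.438912·3.9257 = 5.6488.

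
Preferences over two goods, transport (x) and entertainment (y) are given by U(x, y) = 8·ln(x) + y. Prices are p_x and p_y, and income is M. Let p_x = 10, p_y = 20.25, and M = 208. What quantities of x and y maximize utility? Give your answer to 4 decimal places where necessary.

MU_x = 8/x, MU_y = 1. Tangency: 8/x = p_x/p_y.
So x*(p_x,p_y) = 8·p_y/p_x, independent of income; and y* = (M − 8·p_y)/p_y.
At the given prices: x* = 8·20.25/10 = 16.2, and y* = 2.2716.

x* = 16.2, y* = 2.2716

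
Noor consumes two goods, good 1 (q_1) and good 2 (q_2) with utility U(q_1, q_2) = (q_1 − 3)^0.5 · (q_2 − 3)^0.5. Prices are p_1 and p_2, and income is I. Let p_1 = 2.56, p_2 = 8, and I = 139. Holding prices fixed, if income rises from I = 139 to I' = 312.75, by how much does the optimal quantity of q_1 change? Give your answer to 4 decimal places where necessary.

Δq_1* = 33.9355

Let q_1' = q_1−3, q_2' = q_2−3. MRS = q_2'/q_1' = p_1/p_2.
After buying the subsistence bundle (3, 3), a share 0.5 of the remaining income goes to q_1: q_1* = 3 + 0.5·(I − 3p_1 − 3p_2)/p_1.
Discretionary income = 139 − 3·2.56 − 3·8 = 107.32; q_1* = 3 + 0.5·107.32/2.56 = 23.9609.
At I' = 312.75: q_1* = 57.8965. Change: 57.8965 − 23.9609 = 33.9355.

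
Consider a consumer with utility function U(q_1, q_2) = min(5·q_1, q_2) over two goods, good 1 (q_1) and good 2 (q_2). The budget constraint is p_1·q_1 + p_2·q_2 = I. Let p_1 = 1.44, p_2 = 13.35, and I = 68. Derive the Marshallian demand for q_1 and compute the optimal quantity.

With perfect complements, no substitution: consume in ratio q_1:q_2 = 1:5.
Budget: p_1·q_1 + p_2·5·q_1 = I, so (p_1 + 5·p_2)·q_1 = I.
Demand: q_1*(p_1,p_2,I) = I/(p_1 + 5·p_2), q_2* = 5·I/(p_1 + 5·p_2).
Here 1.44 + 5·13.35 = 68.19, giving q_1* = 0.9972.

q_1* = 0.9972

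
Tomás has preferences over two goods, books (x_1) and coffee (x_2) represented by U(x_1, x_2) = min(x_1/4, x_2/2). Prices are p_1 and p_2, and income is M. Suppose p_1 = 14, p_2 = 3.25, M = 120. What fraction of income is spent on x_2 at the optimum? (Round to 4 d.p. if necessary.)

With perfect complements, no substitution: consume in ratio x_1:x_2 = 4:2.
Budget: p_1·x_1 + p_2·(1/2)·x_1 = M, so (4·p_1 + 2·p_2)·x_1 = 4·M.
Demand: x_1*(p_1,p_2,M) = 4·M/(4·p_1 + 2·p_2), x_2* = 2·M/(4·p_1 + 2·p_2).
Here 4·14 + 2·3.25 = 62.5, giving x_1* = 7.68 and x_2* = 3.84.
Expenditure on x_2: 3.25·3.84 = 12.48; share = 0.104.

share on x_2 = 0.104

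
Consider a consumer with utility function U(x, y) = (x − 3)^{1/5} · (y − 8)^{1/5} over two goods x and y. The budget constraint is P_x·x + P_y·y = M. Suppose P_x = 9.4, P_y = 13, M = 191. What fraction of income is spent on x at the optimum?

Discretionary income = 191 − 3·9.4 − 8·13 = 58.8; x* = 3 + 0.5·58.8/9.4 = 6.1277; y* = 8 + 0.5·58.8/13 = 10.2615.
Expenditure on x: 9.4·6.1277 = 57.6; share = 0.3016.

share on x = 0.3016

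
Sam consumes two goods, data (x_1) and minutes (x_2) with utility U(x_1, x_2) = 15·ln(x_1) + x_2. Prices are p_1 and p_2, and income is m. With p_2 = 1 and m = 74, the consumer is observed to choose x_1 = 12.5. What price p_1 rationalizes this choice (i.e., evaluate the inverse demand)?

Set MRS = p_1/p_2: (15/x_1)/1 = p_1/p_2.
So x_1*(p_1,p_2) = 15·p_2/p_1, independent of income; and x_2* = (m − 15·p_2)/p_2.
Set x_1* = 12.5 in the demand function and solve for p_1: p_1 = 1.2.

p_1 = 1.2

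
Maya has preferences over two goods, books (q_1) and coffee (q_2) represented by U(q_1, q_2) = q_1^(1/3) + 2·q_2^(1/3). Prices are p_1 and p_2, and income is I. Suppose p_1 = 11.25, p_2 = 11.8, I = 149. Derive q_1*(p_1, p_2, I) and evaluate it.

From the CES first-order condition, (1/2)·(q_2/q_1)^(2/3) = p_1/p_2.
Solve for the ratio: q_2/q_1 = [2·p_1/p_2]^(1.5).
With the ratio pinned down, the budget gives q_1* = I/(p_1 + p_2·(q_2/q_1)) and q_2* = (q_2/q_1)·q_1*.
Numerically q_2/q_1 = 2.632999, so q_1* = 149/(11.25 + 11.8·2.632999) = 3.5208.

q_1* = 3.5208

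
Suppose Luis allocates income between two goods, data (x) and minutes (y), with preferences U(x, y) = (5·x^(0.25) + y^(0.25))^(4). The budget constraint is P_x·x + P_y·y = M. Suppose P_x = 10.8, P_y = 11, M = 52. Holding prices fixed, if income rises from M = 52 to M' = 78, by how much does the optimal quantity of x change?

MRS = MU_x/MU_y = 5·(y/x)^(0.75). Set equal to P_x/P_y.
Hence y/x = ((1/5)·P_x/P_y)^(1/(0.75)), i.e. raised to the 4/3 power.
With the ratio pinned down, the budget gives x* = M/(P_x + P_y·(y/x)) and y* = (y/x)·x*.
Numerically y/x = 0.114134, so x* = 52/(10.8 + 11·0.114134) = 4.3134.
At M' = 78: x* = 6.4701. Change: 6.4701 − 4.3134 = 2.1567.

Δx* = 2.1567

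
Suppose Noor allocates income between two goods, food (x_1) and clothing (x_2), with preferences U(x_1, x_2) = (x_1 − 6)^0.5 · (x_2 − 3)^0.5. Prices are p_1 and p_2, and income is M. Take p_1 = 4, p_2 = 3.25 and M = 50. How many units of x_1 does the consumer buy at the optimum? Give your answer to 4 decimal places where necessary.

After buying the subsistence bundle (6, 3), a share 0.5 of the remaining income goes to x_1: x_1* = 6 + 0.5·(M − 6p_1 − 3p_2)/p_1.
Discretionary income = 50 − 6·4 − 3·3.25 = 16.25; x_1* = 6 + 0.5·16.25/4 = 8.0312.

x_1* = 8.0312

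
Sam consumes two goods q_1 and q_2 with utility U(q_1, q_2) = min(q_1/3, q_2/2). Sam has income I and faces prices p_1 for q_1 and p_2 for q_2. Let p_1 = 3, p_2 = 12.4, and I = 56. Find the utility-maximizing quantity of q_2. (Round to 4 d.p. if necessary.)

q_2* = 3.3136

Leontief preferences: the optimum is at the kink where q_1/3 = q_2/2, i.e. q_2 = (2/3)·q_1.
Budget: p_1·q_1 + p_2·(2/3)·q_1 = I, so (3·p_1 + 2·p_2)·q_1 = 3·I.
Demand: q_1*(p_1,p_2,I) = 3·I/(3·p_1 + 2·p_2), q_2* = 2·I/(3·p_1 + 2·p_2).
Here 3·3 + 2·12.4 = 33.8, giving q_2* = 3.3136.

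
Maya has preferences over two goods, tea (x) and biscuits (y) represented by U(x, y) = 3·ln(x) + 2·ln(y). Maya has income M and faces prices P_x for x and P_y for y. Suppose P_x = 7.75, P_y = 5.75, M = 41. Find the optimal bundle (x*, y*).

Tangency: MRS = (3/2)·y/x = P_x/P_y.
So 3·P_y·y = 2·P_x·x; combined with the budget, a share 0.6 of income goes to x.
Demand: x*(P_x,P_y,M) = 0.6·M/P_x and y* = 0.4·M/P_y.
At P_x=7.75, P_y=5.75, M=41: x* = 0.6·41/7.75 = 3.1742, y* = 2.8522.

x* = 3.1742, y* = 2.8522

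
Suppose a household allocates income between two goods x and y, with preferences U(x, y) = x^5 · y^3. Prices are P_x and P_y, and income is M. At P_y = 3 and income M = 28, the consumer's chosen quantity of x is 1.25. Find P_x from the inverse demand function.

MU_x/MU_y = (5·y)/(3·x); tangency sets this equal to P_x/P_y.
So 5·P_y·y = 3·P_x·x; combined with the budget, a share 0.625 of income goes to x.
Demand: x*(P_x,P_y,M) = 0.625·M/P_x and y* = 0.375·M/P_y.
Set x* = 1.25 in the demand function and solve for P_x: P_x = 14.

P_x = 14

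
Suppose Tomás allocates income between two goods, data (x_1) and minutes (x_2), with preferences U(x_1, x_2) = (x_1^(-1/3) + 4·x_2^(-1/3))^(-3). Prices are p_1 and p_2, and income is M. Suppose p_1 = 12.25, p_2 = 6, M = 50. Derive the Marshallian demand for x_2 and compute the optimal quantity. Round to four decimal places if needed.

From the CES first-order condition, (1/4)·(x_2/x_1)^(4/3) = p_1/p_2.
Hence x_2/x_1 = (4·p_1/p_2)^(1/(4/3)), i.e. raised to the 0.75 power.
Substitute x_2 = (x_2/x_1)·x_1 into the budget: x_1* = M/(p_1 + p_2·(x_2/x_1)).
Numerically x_2/x_1 = 4.830962, so x_1* = 50/(12.25 + 6·4.830962) = 1.2125 and x_2* = 4.830962·1.2125 = 5.8577.

x_2* = 5.8577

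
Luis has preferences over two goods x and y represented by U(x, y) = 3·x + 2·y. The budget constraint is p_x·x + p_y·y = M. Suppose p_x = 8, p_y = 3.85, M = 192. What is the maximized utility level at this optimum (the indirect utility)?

Linear utility — the consumer picks whichever good has higher MU/price: 3/8 = 0.375 vs 2/3.85 = 0.5195.
y gives more utility per dollar, so spend all income on y: y* = M/p_y, x* = 0.
Numerically: x* = 0, y* = 49.8701.
Utility at the optimum: U(0, 49.8701) = 99.7403.

V = 99.7403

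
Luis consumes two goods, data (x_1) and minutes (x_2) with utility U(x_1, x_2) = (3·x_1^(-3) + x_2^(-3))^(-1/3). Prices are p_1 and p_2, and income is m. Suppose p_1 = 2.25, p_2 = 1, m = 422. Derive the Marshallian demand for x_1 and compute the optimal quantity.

MRS = MU_x_1/MU_x_2 = 3·(x_2/x_1)^(4). Set equal to p_1/p_2.
Hence x_2/x_1 = ((1/3)·p_1/p_2)^(1/(4)), i.e. raised to the 0.25 power.
Substitute x_2 = (x_2/x_1)·x_1 into the budget: x_1* = m/(p_1 + p_2·(x_2/x_1)).
Numerically x_2/x_1 = 0.930605, so x_1* = 422/(2.25 + 1·0.930605) = 132.6792.

x_1* = 132.6792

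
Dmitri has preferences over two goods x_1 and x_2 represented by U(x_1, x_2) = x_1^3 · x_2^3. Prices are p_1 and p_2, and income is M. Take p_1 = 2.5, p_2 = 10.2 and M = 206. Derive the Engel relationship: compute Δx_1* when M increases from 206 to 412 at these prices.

Δx_1* = 41.2

Tangency: MRS = x_2/x_1 = p_1/p_2.
So 3·p_2·x_2 = 3·p_1·x_1; combined with the budget, a share 0.5 of income goes to x_1.
Demand: x_1*(p_1,p_2,M) = 0.5·M/p_1 and x_2* = 0.5·M/p_2.
At p_1=2.5, p_2=10.2, M=206: x_1* = 0.5·206/2.5 = 41.2.
At M' = 412: x_1* = 82.4. Change: 82.4 − 41.2 = 41.2.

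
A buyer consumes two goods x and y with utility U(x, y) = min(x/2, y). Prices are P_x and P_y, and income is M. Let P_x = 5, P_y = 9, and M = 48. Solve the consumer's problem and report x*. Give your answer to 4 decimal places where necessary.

x* = 5.0526

With perfect complements, no substitution: consume in ratio x:y = 2:1.
Budget: P_x·x + P_y·(1/2)·x = M, so (2·P_x + P_y)·x = 2·M.
Demand: x*(P_x,P_y,M) = 2·M/(2·P_x + P_y), y* = M/(2·P_x + P_y).
Here 2·5 + 9 = 19, giving x* = 5.0526.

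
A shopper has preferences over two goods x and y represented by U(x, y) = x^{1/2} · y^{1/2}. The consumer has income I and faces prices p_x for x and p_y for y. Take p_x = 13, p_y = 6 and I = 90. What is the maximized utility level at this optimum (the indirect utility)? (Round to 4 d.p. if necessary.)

V = 5.0952

At p_x=13, p_y=6, I=90: x* = 0.5·90/13 = 3.4615, y* = 7.5.
Utility at the optimum: U(3.4615, 7.5) = 5.0952.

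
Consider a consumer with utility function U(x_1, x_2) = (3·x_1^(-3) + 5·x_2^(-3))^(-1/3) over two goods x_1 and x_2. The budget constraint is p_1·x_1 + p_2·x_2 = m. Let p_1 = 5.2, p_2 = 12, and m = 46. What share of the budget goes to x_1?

share on x_1 = 0.3198

From the CES first-order condition, (3/5)·(x_2/x_1)^(4) = p_1/p_2.
Solve for the ratio: x_2/x_1 = [(5/3)·p_1/p_2]^(0.25).
With the ratio pinned down, the budget gives x_1* = m/(p_1 + p_2·(x_2/x_1)) and x_2* = (x_2/x_1)·x_1*.
Numerically x_2/x_1 = 0.921866, so x_1* = 46/(5.2 + 12·0.921866) = 2.8286 and x_2* = 0.921866·2.8286 = 2.6076.
Expenditure on x_1: 5.2·2.8286 = 14.7088; share = 0.3198.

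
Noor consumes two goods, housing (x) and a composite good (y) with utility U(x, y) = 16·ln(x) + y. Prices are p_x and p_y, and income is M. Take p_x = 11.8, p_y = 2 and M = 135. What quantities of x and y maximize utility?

x* = 2.7119, y* = 51.5

MU_x = 16/x, MU_y = 1. Tangency: 16/x = p_x/p_y.
So x*(p_x,p_y) = 16·p_y/p_x, independent of income; and y* = (M − 16·p_y)/p_y.
At the given prices: x* = 16·2/11.8 = 2.7119, and y* = 51.5.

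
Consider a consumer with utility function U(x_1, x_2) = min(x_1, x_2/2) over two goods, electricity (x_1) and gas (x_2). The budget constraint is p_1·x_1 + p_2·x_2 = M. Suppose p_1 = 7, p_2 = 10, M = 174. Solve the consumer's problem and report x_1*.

Leontief preferences: the optimum is at the kink where x_1/1 = x_2/2, i.e. x_2 = 2·x_1.
Budget: p_1·x_1 + p_2·2·x_1 = M, so (p_1 + 2·p_2)·x_1 = M.
Demand: x_1*(p_1,p_2,M) = M/(p_1 + 2·p_2), x_2* = 2·M/(p_1 + 2·p_2).
Here 7 + 2·10 = 27, giving x_1* = 6.4444.

x_1* = 6.4444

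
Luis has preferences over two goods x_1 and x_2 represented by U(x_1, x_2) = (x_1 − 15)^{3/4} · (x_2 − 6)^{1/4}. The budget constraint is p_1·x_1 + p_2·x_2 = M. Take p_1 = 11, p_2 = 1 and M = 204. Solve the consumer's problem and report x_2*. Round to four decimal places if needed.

This is Cobb-Douglas in (x_1−15, x_2−6): tangency gives 0.75·p_2·(x_2−6) = 0.25·p_1·(x_1−15).
After buying the subsistence bundle (15, 6), a share 0.75 of the remaining income goes to x_1: x_1* = 15 + 0.75·(M − 15p_1 − 6p_2)/p_1.
Discretionary income = 204 − 15·11 − 6·1 = 33; x_2* = 6 + 0.25·33/1 = 14.25.

x_2* = 14.25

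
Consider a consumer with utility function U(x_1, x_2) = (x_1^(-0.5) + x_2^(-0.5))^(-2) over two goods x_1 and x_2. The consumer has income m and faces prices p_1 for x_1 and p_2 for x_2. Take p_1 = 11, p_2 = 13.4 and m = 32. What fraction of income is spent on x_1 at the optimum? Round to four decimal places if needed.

share on x_1 = 0.4836

From the CES first-order condition, (x_2/x_1)^(1.5) = p_1/p_2.
Hence x_2/x_1 = (p_1/p_2)^(1/(1.5)), i.e. raised to the 2/3 power.
With the ratio pinned down, the budget gives x_1* = m/(p_1 + p_2·(x_2/x_1)) and x_2* = (x_2/x_1)·x_1*.
Numerically x_2/x_1 = 0.876715, so x_1* = 32/(11 + 13.4·0.876715) = 1.4067 and x_2* = 0.876715·1.4067 = 1.2333.
Expenditure on x_1: 11·1.4067 = 15.4739; share = 0.4836.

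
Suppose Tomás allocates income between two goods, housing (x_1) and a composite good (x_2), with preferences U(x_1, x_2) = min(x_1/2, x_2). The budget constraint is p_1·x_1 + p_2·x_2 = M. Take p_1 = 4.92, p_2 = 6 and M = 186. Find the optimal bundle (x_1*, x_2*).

Leontief preferences: the optimum is at the kink where x_1/2 = x_2/1, i.e. x_2 = (1/2)·x_1.
Budget: p_1·x_1 + p_2·(1/2)·x_1 = M, so (2·p_1 + p_2)·x_1 = 2·M.
Demand: x_1*(p_1,p_2,M) = 2·M/(2·p_1 + p_2), x_2* = M/(2·p_1 + p_2).
Here 2·4.92 + 6 = 15.84, giving x_1* = 23.4848 and x_2* = 11.7424.

x_1* = 23.4848, x_2* = 11.7424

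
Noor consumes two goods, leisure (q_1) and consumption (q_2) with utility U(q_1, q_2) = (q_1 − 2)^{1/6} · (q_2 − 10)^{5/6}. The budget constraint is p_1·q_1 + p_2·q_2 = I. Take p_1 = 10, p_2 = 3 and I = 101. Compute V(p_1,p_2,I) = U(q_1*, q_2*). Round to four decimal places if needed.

Let q_1' = q_1−2, q_2' = q_2−10. MRS = (1/5)·q_2'/q_1' = p_1/p_2.
Substituting into the budget: q_1* = 2 + 1/6·(I − 2·p_1 − 10·p_2)/p_1, and q_2* = 10 + 5/6·(…)/p_2.
Discretionary income = 101 − 2·10 − 10·3 = 51; q_1* = 2 + 1/6·51/10 = 2.85; q_2* = 10 + 5/6·51/3 = 24.1667.
Utility at the optimum: U(2.85, 24.1667) = 8.8639.

V = 8.8639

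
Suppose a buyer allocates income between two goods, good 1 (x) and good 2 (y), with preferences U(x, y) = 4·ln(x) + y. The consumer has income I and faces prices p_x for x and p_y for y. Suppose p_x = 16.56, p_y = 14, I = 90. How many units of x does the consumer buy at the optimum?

Set MRS = p_x/p_y: (4/x)/1 = p_x/p_y.
So x*(p_x,p_y) = 4·p_y/p_x, independent of income; and y* = (I − 4·p_y)/p_y.
At the given prices: x* = 4·14/16.56 = 3.3816.

x* = 3.3816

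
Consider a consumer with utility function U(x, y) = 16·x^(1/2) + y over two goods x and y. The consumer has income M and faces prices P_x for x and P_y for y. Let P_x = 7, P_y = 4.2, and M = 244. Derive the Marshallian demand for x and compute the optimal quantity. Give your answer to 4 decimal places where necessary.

MU_x = 8/√x, MU_y = 1. Tangency: 8/√x = P_x/P_y.
Solve: √x = 8·P_y/P_x, so x*(P_x,P_y) = (8·P_y/P_x)², and y* = (M − P_x·x*)/P_y.
Plugging in: x* = (8·4.2/7)² = 23.04.

x* = 23.04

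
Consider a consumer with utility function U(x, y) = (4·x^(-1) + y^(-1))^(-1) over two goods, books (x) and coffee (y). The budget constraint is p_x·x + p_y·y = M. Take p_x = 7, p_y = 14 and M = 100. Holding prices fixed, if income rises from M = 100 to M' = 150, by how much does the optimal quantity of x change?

MRS = MU_x/MU_y = 4·(y/x)^(2). Set equal to p_x/p_y.
Solve for the ratio: y/x = [(1/4)·p_x/p_y]^(0.5).
With the ratio pinned down, the budget gives x* = M/(p_x + p_y·(y/x)) and y* = (y/x)·x*.
Numerically y/x = 0.353553, so x* = 100/(7 + 14·0.353553) = 8.3684.
At M' = 150: x* = 12.5526. Change: 12.5526 − 8.3684 = 4.1842.

Δx* = 4.1842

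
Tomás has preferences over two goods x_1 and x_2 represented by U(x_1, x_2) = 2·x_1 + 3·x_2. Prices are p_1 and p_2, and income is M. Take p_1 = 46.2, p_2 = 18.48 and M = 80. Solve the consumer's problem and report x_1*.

Linear utility — the consumer picks whichever good has higher MU/price: 2/46.2 = 0.0433 vs 3/18.48 = 0.1623.
x_2 gives more utility per dollar, so spend all income on x_2: x_2* = M/p_2, x_1* = 0.
Numerically: x_1* = 0, x_2* = 4.329.

x_1* = 0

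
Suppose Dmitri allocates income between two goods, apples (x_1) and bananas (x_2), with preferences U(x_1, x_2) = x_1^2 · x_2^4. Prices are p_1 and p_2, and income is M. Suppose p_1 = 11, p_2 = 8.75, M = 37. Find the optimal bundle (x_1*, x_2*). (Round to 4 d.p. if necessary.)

Demand: x_1*(p_1,p_2,M) = 1/3·M/p_1 and x_2* = 2/3·M/p_2.
At p_1=11, p_2=8.75, M=37: x_1* = 1/3·37/11 = 1.1212, x_2* = 2.819.

x_1* = 1.1212, x_2* = 2.819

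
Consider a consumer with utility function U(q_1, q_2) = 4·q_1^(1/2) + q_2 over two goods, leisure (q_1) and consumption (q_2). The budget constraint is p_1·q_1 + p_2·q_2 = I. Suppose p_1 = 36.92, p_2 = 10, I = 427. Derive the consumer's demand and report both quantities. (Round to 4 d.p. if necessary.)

q_1* = 0.2935, q_2* = 41.6166

MU_q_1 = 2/√q_1, MU_q_2 = 1. Tangency: 2/√q_1 = p_1/p_2.
Solve: √q_1 = 2·p_2/p_1, so q_1*(p_1,p_2) = (2·p_2/p_1)², and q_2* = (I − p_1·q_1*)/p_2.
Plugging in: q_1* = (2·10/36.92)² = 0.2935, q_2* = 41.6166.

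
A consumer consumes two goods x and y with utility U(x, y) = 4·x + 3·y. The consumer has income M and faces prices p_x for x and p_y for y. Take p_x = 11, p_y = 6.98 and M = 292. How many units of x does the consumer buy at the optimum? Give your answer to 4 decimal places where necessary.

y gives more utility per dollar, so spend all income on y: y* = M/p_y, x* = 0.
Numerically: x* = 0, y* = 41.8338.

x* = 0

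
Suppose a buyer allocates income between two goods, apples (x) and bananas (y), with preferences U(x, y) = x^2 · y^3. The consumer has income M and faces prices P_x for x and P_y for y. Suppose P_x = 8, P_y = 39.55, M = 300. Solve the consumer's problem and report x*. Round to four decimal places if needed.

Tangency: MRS = (2/3)·y/x = P_x/P_y.
So 2·P_y·y = 3·P_x·x; combined with the budget, a share 0.4 of income goes to x.
Demand: x*(P_x,P_y,M) = 0.4·M/P_x and y* = 0.6·M/P_y.
At P_x=8, P_y=39.55, M=300: x* = 0.4·300/8 = 15.

x* = 15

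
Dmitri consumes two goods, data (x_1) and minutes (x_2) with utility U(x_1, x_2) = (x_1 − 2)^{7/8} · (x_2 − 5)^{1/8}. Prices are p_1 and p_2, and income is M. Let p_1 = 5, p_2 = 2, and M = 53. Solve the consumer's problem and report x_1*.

MRS = 7·(x_2−5)/(x_1−2). Tangency with p_1/p_2 gives x_2−5 = (1/7)·(p_1/p_2)·(x_1−2).
After buying the subsistence bundle (2, 5), a share 0.875 of the remaining income goes to x_1: x_1* = 2 + 0.875·(M − 2p_1 − 5p_2)/p_1.
Discretionary income = 53 − 2·5 − 5·2 = 33; x_1* = 2 + 0.875·33/5 = 7.775.

x_1* = 7.775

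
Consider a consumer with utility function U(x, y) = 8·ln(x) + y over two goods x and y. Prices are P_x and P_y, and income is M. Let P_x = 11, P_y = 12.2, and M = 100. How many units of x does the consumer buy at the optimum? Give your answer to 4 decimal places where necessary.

MU_x = 8/x, MU_y = 1. Tangency: 8/x = P_x/P_y.
So x*(P_x,P_y) = 8·P_y/P_x, independent of income; and y* = (M − 8·P_y)/P_y.
At the given prices: x* = 8·12.2/11 = 8.8727.

x* = 8.8727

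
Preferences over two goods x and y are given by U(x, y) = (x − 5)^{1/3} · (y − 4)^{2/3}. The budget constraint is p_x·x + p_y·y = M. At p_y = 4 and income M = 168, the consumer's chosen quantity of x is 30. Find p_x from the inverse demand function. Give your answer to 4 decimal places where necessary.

Let x' = x−5, y' = y−4. MRS = (1/2)·y'/x' = p_x/p_y.
Substituting into the budget: x* = 5 + 1/3·(M − 5·p_x − 4·p_y)/p_x, and y* = 4 + 2/3·(…)/p_y.
Set x* = 30 in the demand function and solve for p_x: p_x = 1.9.

p_x = 1.9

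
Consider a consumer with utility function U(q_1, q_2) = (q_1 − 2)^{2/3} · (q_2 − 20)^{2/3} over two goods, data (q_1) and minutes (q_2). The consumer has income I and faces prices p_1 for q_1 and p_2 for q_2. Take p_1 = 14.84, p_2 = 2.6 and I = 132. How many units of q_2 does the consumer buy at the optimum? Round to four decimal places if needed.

This is Cobb-Douglas in (q_1−2, q_2−20): tangency gives 2/3·p_2·(q_2−20) = 2/3·p_1·(q_1−2).
After buying the subsistence bundle (2, 20), a share 0.5 of the remaining income goes to q_1: q_1* = 2 + 0.5·(I − 2p_1 − 20p_2)/p_1.
Discretionary income = 132 − 2·14.84 − 20·2.6 = 50.32; q_2* = 20 + 0.5·50.32/2.6 = 29.6769.

q_2* = 29.6769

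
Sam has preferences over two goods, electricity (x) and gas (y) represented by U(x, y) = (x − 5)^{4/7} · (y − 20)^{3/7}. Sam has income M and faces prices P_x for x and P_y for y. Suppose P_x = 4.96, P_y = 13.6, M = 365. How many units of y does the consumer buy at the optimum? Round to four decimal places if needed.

y* = 22.1492

Let x' = x−5, y' = y−20. MRS = (4/3)·y'/x' = P_x/P_y.
Substituting into the budget: x* = 5 + 4/7·(M − 5·P_x − 20·P_y)/P_x, and y* = 20 + 3/7·(…)/P_y.
Discretionary income = 365 − 5·4.96 − 20·13.6 = 68.2; y* = 20 + 3/7·68.2/13.6 = 22.1492.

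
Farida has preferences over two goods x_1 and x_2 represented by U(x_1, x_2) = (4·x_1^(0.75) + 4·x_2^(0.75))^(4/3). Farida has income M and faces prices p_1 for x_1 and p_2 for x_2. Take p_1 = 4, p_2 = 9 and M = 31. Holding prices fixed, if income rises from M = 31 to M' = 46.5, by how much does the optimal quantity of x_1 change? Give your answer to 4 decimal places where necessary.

MU_x_1 ∝ 4·x_1^(-0.25), MU_x_2 ∝ 4·x_2^(-0.25), so MRS = (x_2/x_1)^(0.25) = p_1/p_2.
Hence x_2/x_1 = (p_1/p_2)^(1/(0.25)), i.e. raised to the 4 power.
Substitute x_2 = (x_2/x_1)·x_1 into the budget: x_1* = M/(p_1 + p_2·(x_2/x_1)).
Numerically x_2/x_1 = 0.039018, so x_1* = 31/(4 + 9·0.039018) = 7.1245.
At M' = 46.5: x_1* = 10.6868. Change: 10.6868 − 7.1245 = 3.5623.

Δx_1* = 3.5623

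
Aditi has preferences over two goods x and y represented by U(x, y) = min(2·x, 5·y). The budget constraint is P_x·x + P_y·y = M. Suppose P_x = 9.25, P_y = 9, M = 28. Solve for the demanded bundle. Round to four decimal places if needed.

x* = 2.179, y* = 0.8716

Leontief preferences: the optimum is at the kink where x/5 = y/2, i.e. y = (2/5)·x.
Budget: P_x·x + P_y·(2/5)·x = M, so (5·P_x + 2·P_y)·x = 5·M.
Demand: x*(P_x,P_y,M) = 5·M/(5·P_x + 2·P_y), y* = 2·M/(5·P_x + 2·P_y).
Here 5·9.25 + 2·9 = 64.25, giving x* = 2.179 and y* = 0.8716.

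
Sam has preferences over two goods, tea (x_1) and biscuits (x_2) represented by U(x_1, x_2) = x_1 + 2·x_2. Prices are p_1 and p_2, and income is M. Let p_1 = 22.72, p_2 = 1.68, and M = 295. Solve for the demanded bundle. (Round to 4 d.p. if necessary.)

Numerically: x_1* = 0, x_2* = 175.5952.

x_1* = 0, x_2* = 175.5952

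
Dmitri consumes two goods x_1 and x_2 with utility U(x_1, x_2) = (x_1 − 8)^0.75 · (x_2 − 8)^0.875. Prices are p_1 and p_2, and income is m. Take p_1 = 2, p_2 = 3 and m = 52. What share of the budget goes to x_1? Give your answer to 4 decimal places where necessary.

After buying the subsistence bundle (8, 8), a share 6/13 of the remaining income goes to x_1: x_1* = 8 + 6/13·(m − 8p_1 − 8p_2)/p_1.
Discretionary income = 52 − 8·2 − 8·3 = 12; x_1* = 8 + 6/13·12/2 = 10.7692; x_2* = 8 + 7/13·12/3 = 10.1538.
Expenditure on x_1: 2·10.7692 = 21.5385; share = 0.4142.

share on x_1 = 0.4142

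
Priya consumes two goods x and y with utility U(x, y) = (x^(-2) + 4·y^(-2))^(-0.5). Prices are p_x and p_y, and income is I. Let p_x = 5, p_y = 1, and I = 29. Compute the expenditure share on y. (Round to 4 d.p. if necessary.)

With the ratio pinned down, the budget gives x* = I/(p_x + p_y·(y/x)) and y* = (y/x)·x*.
Numerically y/x = 2.714418, so x* = 29/(5 + 1·2.714418) = 3.7592 and y* = 2.714418·3.7592 = 10.204.
Expenditure on y: 1·10.204 = 10.204; share = 0.3519.

share on y = 0.3519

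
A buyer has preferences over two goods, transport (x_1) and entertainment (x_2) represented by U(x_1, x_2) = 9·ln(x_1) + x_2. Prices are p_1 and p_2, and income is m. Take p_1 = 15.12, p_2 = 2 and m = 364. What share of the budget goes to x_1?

Set MRS = p_1/p_2: (9/x_1)/1 = p_1/p_2.
So x_1*(p_1,p_2) = 9·p_2/p_1, independent of income; and x_2* = (m − 9·p_2)/p_2.
At the given prices: x_1* = 9·2/15.12 = 1.1905, and x_2* = 173.
Expenditure on x_1: 15.12·1.1905 = 18; share = 0.0495.

share on x_1 = 0.0495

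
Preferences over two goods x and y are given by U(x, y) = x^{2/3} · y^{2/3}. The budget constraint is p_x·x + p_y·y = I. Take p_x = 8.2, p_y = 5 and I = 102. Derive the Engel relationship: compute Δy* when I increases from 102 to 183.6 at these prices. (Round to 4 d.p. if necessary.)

Tangency: MRS = y/x = p_x/p_y.
So 2/3·p_y·y = 2/3·p_x·x; combined with the budget, a share 0.5 of income goes to x.
Demand: x*(p_x,p_y,I) = 0.5·I/p_x and y* = 0.5·I/p_y.
At p_x=8.2, p_y=5, I=102: y* = 0.5·102/5 = 10.2.
At I' = 183.6: y* = 18.36. Change: 18.36 − 10.2 = 8.16.

Δy* = 8.16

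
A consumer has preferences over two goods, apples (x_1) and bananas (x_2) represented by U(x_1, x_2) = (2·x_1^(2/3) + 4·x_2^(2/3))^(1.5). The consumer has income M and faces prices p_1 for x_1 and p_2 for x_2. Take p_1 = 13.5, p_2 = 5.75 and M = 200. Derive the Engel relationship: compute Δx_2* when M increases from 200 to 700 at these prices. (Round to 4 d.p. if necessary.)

MRS = MU_x_1/MU_x_2 = (1/2)·(x_2/x_1)^(1/3). Set equal to p_1/p_2.
Solve for the ratio: x_2/x_1 = [2·p_1/p_2]^(3).
Substitute x_2 = (x_2/x_1)·x_1 into the budget: x_1* = M/(p_1 + p_2·(x_2/x_1)).
Numerically x_2/x_1 = 103.535136, so x_1* = 200/(13.5 + 5.75·103.535136) = 0.3285 and x_2* = 103.535136·0.3285 = 34.0113.
At M' = 700: x_2* = 119.0397. Change: 119.0397 − 34.0113 = 85.0284.

Δx_2* = 85.0284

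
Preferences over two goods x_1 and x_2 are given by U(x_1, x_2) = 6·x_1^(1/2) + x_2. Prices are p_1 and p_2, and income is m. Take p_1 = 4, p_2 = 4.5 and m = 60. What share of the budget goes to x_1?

share on x_1 = 0.7594

Utility is quasi-linear in x_2; the FOC for x_1 is 3/√x_1 = p_1/p_2.
Thus x_1* = (3·p_2/p_1)² — independent of m — with the rest of income spent on x_2.
Plugging in: x_1* = (3·4.5/4)² = 11.3906, x_2* = 3.2083.
Expenditure on x_1: 4·11.3906 = 45.5625; share = 0.7594.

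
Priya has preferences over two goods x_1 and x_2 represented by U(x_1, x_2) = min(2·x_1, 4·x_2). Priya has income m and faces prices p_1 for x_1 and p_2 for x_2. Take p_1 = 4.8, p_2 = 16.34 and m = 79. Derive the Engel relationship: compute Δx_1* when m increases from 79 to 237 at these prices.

Δx_1* = 12.182

With perfect complements, no substitution: consume in ratio x_1:x_2 = 4:2.
Budget: p_1·x_1 + p_2·(1/2)·x_1 = m, so (4·p_1 + 2·p_2)·x_1 = 4·m.
Demand: x_1*(p_1,p_2,m) = 4·m/(4·p_1 + 2·p_2), x_2* = 2·m/(4·p_1 + 2·p_2).
Here 4·4.8 + 2·16.34 = 51.88, giving x_1* = 6.091.
At m' = 237: x_1* = 18.2729. Change: 18.2729 − 6.091 = 12.182.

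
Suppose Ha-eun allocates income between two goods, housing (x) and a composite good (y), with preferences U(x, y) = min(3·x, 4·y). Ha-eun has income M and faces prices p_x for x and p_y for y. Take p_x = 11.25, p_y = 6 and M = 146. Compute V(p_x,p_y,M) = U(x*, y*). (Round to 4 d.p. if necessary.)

Here 4·11.25 + 3·6 = 63, giving x* = 9.2698 and y* = 6.9524.
Utility at the optimum: U(9.2698, 6.9524) = 27.8095.

V = 27.8095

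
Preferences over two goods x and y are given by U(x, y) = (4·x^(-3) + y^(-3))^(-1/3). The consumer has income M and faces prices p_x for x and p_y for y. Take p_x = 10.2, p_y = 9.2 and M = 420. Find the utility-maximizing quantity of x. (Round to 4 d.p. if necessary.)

x* = 24.8883

Numerically y/x = 0.725585, so x* = 420/(10.2 + 9.2·0.725585) = 24.8883.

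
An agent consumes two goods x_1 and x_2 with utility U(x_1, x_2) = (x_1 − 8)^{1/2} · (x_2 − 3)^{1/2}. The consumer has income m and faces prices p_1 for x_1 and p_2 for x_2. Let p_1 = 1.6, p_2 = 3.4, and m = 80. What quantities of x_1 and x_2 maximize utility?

x_1* = 25.8125, x_2* = 11.3824

MRS = (x_2−3)/(x_1−8). Tangency with p_1/p_2 gives x_2−3 = (p_1/p_2)·(x_1−8).
After buying the subsistence bundle (8, 3), a share 0.5 of the remaining income goes to x_1: x_1* = 8 + 0.5·(m − 8p_1 − 3p_2)/p_1.
Discretionary income = 80 − 8·1.6 − 3·3.4 = 57; x_1* = 8 + 0.5·57/1.6 = 25.8125; x_2* = 3 + 0.5·57/3.4 = 11.3824.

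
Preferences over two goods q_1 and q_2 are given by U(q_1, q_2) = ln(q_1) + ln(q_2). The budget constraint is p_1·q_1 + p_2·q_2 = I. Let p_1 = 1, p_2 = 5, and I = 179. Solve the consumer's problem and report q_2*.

q_2* = 17.9

The MRS is q_2/q_1. Set MRS = p_1/p_2.
Rearranging, p_2·q_2 = p_1·q_1. Substituting into the budget gives p_1·q_1·(1 + 1) = I.
Demand: q_1*(p_1,p_2,I) = 0.5·I/p_1 and q_2* = 0.5·I/p_2.
At p_1=1, p_2=5, I=179: q_2* = 0.5·179/5 = 17.9.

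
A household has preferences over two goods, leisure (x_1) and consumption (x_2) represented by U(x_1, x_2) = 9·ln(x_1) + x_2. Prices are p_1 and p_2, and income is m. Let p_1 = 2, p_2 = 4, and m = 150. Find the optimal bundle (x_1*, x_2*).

MU_x_1 = 9/x_1, MU_x_2 = 1. Tangency: 9/x_1 = p_1/p_2.
So x_1*(p_1,p_2) = 9·p_2/p_1, independent of income; and x_2* = (m − 9·p_2)/p_2.
At the given prices: x_1* = 9·4/2 = 18, and x_2* = 28.5.

x_1* = 18, x_2* = 28.5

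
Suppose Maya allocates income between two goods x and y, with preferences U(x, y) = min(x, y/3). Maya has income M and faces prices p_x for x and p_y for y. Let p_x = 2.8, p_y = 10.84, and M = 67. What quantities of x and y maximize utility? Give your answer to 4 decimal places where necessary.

With perfect complements, no substitution: consume in ratio x:y = 1:3.
Budget: p_x·x + p_y·3·x = M, so (p_x + 3·p_y)·x = M.
Demand: x*(p_x,p_y,M) = M/(p_x + 3·p_y), y* = 3·M/(p_x + 3·p_y).
Here 2.8 + 3·10.84 = 35.32, giving x* = 1.8969 and y* = 5.6908.

x* = 1.8969, y* = 5.6908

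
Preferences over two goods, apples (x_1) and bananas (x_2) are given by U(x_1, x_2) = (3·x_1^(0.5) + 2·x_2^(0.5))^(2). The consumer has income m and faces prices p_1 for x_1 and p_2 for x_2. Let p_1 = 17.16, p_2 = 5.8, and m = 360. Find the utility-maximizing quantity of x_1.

From the CES first-order condition, (3/2)·(x_2/x_1)^(0.5) = p_1/p_2.
Hence x_2/x_1 = ((2/3)·p_1/p_2)^(1/(0.5)), i.e. raised to the 2 power.
With the ratio pinned down, the budget gives x_1* = m/(p_1 + p_2·(x_2/x_1)) and x_2* = (x_2/x_1)·x_1*.
Numerically x_2/x_1 = 3.890416, so x_1* = 360/(17.16 + 5.8·3.890416) = 9.0624.

x_1* = 9.0624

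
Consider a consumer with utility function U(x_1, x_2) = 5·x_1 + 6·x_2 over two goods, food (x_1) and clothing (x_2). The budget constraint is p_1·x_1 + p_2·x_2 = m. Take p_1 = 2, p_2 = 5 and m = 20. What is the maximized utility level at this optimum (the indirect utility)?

Linear utility — the consumer picks whichever good has higher MU/price: 5/2 = 2.5 vs 6/5 = 1.2.
x_1 gives more utility per dollar, so spend all income on x_1: x_1* = m/p_1, x_2* = 0.
Numerically: x_1* = 10, x_2* = 0.
Utility at the optimum: U(10, 0) = 50.

V = 50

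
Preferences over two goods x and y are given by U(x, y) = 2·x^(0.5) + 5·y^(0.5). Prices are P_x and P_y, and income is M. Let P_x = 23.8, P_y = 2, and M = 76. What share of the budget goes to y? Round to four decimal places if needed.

share on y = 0.9867

MRS = MU_x/MU_y = (2/5)·(y/x)^(0.5). Set equal to P_x/P_y.
Hence y/x = ((5/2)·P_x/P_y)^(1/(0.5)), i.e. raised to the 2 power.
With the ratio pinned down, the budget gives x* = M/(P_x + P_y·(y/x)) and y* = (y/x)·x*.
Numerically y/x = 885.0625, so x* = 76/(23.8 + 2·885.0625) = 0.0424 and y* = 885.0625·0.0424 = 37.4959.
Expenditure on y: 2·37.4959 = 74.9917; share = 0.9867.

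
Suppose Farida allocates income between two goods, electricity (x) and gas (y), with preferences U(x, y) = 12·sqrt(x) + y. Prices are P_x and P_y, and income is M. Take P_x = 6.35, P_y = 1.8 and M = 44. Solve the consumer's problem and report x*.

x* = 2.8927

Utility is quasi-linear in y; the FOC for x is 6/√x = P_x/P_y.
Solve: √x = 6·P_y/P_x, so x*(P_x,P_y) = (6·P_y/P_x)², and y* = (M − P_x·x*)/P_y.
Plugging in: x* = (6·1.8/6.35)² = 2.8927.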